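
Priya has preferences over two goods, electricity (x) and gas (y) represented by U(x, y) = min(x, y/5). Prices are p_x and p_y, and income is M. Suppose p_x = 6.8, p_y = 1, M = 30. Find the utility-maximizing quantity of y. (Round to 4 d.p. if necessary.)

y* = 12.7119

Leontief preferences: the optimum is at the kink where x/1 = y/5, i.e. y = 5·x.
Budget: p_x·x + p_y·5·x = M, so (p_x + 5·p_y)·x = M.
Demand: x*(p_x,p_y,M) = M/(p_x + 5·p_y), y* = 5·M/(p_x + 5·p_y).
Here 6.8 + 5·1 = 11.8, giving y* = 12.7119.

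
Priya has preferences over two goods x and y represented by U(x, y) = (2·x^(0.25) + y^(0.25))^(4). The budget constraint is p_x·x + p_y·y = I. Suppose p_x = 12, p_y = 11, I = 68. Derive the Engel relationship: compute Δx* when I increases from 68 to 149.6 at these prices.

MRS = MU_x/MU_y = 2·(y/x)^(0.75). Set equal to p_x/p_y.
Solve for the ratio: y/x = [(1/2)·p_x/p_y]^(4/3).
Substitute y = (y/x)·x into the budget: x* = I/(p_x + p_y·(y/x)).
Numerically y/x = 0.445668, so x* = 68/(12 + 11·0.445668) = 4.0231.
At I' = 149.6: x* = 8.8508. Change: 8.8508 − 4.0231 = 4.8277.

Δx* = 4.8277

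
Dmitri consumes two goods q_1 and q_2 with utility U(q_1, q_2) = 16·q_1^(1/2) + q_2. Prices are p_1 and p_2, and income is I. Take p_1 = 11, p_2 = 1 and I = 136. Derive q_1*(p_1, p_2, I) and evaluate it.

q_1* = 0.5289

Set MRS = p_1/p_2: 8·q_1^(−1/2) = p_1/p_2.
Thus q_1* = (8·p_2/p_1)² — independent of I — with the rest of income spent on q_2.
Plugging in: q_1* = (8·1/11)² = 0.5289.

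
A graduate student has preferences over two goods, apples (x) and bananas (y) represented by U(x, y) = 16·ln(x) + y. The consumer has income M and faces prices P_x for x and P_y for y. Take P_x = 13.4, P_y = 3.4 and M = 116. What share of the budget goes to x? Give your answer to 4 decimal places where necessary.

share on x = 0.469

Set MRS = P_x/P_y: (16/x)/1 = P_x/P_y.
So x*(P_x,P_y) = 16·P_y/P_x, independent of income; and y* = (M − 16·P_y)/P_y.
At the given prices: x* = 16·3.4/13.4 = 4.0597, and y* = 18.1176.
Expenditure on x: 13.4·4.0597 = 54.4; share = 0.469.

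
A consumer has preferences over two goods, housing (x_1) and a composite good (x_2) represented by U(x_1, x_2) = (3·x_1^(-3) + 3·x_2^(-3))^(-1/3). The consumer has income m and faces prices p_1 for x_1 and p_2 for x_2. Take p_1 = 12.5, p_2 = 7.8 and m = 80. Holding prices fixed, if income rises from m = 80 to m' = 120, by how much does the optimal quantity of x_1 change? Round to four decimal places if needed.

From the CES first-order condition, (x_2/x_1)^(4) = p_1/p_2.
Hence x_2/x_1 = (p_1/p_2)^(1/(4)), i.e. raised to the 0.25 power.
Substitute x_2 = (x_2/x_1)·x_1 into the budget: x_1* = m/(p_1 + p_2·(x_2/x_1)).
Numerically x_2/x_1 = 1.125133, so x_1* = 80/(12.5 + 7.8·1.125133) = 3.7601.
At m' = 120: x_1* = 5.6401. Change: 5.6401 − 3.7601 = 1.88.

Δx_1* = 1.88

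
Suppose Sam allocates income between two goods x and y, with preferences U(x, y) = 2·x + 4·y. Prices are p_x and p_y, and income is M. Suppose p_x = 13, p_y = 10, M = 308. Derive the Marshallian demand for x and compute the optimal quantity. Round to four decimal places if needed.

x* = 0

Linear utility — the consumer picks whichever good has higher MU/price: 2/13 = 0.1538 vs 4/10 = 0.4.
y gives more utility per dollar, so spend all income on y: y* = M/p_y, x* = 0.
Numerically: x* = 0, y* = 30.8.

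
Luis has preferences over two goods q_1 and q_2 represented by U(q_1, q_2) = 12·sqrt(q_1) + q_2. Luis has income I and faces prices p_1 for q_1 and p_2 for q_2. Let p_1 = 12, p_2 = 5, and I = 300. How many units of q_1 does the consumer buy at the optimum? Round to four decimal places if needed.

Utility is quasi-linear in q_2; the FOC for q_1 is 6/√q_1 = p_1/p_2.
Solve: √q_1 = 6·p_2/p_1, so q_1*(p_1,p_2) = (6·p_2/p_1)², and q_2* = (I − p_1·q_1*)/p_2.
Plugging in: q_1* = (6·5/12)² = 6.25.

q_1* = 6.25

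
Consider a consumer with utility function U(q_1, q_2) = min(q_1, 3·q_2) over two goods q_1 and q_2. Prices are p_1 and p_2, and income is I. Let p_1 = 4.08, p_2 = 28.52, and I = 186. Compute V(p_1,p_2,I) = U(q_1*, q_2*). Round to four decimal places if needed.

V = 13.6899

With perfect complements, no substitution: consume in ratio q_1:q_2 = 3:1.
Budget: p_1·q_1 + p_2·(1/3)·q_1 = I, so (3·p_1 + p_2)·q_1 = 3·I.
Demand: q_1*(p_1,p_2,I) = 3·I/(3·p_1 + p_2), q_2* = I/(3·p_1 + p_2).
Here 3·4.08 + 28.52 = 40.76, giving q_1* = 13.6899 and q_2* = 4.5633.
Utility at the optimum: U(13.6899, 4.5633) = 13.6899.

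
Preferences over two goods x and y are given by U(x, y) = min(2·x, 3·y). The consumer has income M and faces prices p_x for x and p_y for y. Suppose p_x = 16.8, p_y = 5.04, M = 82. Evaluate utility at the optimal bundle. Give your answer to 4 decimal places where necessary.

Leontief preferences: the optimum is at the kink where x/3 = y/2, i.e. y = (2/3)·x.
Budget: p_x·x + p_y·(2/3)·x = M, so (3·p_x + 2·p_y)·x = 3·M.
Demand: x*(p_x,p_y,M) = 3·M/(3·p_x + 2·p_y), y* = 2·M/(3·p_x + 2·p_y).
Here 3·16.8 + 2·5.04 = 60.48, giving x* = 4.0675 and y* = 2.7116.
Utility at the optimum: U(4.0675, 2.7116) = 8.1349.

V = 8.1349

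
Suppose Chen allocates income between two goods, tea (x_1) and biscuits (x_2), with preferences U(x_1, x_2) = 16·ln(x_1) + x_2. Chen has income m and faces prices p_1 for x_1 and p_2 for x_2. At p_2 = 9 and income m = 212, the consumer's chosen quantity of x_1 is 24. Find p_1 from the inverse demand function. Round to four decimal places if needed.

p_1 = 6

Set MRS = p_1/p_2: (16/x_1)/1 = p_1/p_2.
So x_1*(p_1,p_2) = 16·p_2/p_1, independent of income; and x_2* = (m − 16·p_2)/p_2.
Set x_1* = 24 in the demand function and solve for p_1: p_1 = 6.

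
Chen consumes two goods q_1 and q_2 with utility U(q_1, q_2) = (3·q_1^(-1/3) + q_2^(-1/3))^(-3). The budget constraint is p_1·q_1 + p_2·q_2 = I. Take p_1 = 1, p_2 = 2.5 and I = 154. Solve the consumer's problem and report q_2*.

q_2* = 21.8997

From the CES first-order condition, 3·(q_2/q_1)^(4/3) = p_1/p_2.
Solve for the ratio: q_2/q_1 = [(1/3)·p_1/p_2]^(0.75).
Substitute q_2 = (q_2/q_1)·q_1 into the budget: q_1* = I/(p_1 + p_2·(q_2/q_1)).
Numerically q_2/q_1 = 0.22065, so q_1* = 154/(1 + 2.5·0.22065) = 99.2508 and q_2* = 0.22065·99.2508 = 21.8997.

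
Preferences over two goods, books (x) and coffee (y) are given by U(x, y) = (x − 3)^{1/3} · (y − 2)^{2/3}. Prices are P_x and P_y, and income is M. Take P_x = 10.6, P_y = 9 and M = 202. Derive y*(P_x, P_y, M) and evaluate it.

y* = 13.2741

Let x' = x−3, y' = y−2. MRS = (1/2)·y'/x' = P_x/P_y.
Substituting into the budget: x* = 3 + 1/3·(M − 3·P_x − 2·P_y)/P_x, and y* = 2 + 2/3·(…)/P_y.
Discretionary income = 202 − 3·10.6 − 2·9 = 152.2; y* = 2 + 2/3·152.2/9 = 13.2741.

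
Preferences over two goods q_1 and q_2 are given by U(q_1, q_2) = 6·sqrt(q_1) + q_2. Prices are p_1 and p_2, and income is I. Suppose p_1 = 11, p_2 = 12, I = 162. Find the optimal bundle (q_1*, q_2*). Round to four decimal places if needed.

q_1* = 10.7107, q_2* = 3.6818

Set MRS = p_1/p_2: 3·q_1^(−1/2) = p_1/p_2.
Solve: √q_1 = 3·p_2/p_1, so q_1*(p_1,p_2) = (3·p_2/p_1)², and q_2* = (I − p_1·q_1*)/p_2.
Plugging in: q_1* = (3·12/11)² = 10.7107, q_2* = 3.6818.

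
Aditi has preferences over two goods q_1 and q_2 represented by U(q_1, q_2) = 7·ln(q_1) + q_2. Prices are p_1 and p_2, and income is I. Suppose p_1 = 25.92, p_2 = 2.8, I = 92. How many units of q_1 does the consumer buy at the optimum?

So q_1*(p_1,p_2) = 7·p_2/p_1, independent of income; and q_2* = (I − 7·p_2)/p_2.
At the given prices: q_1* = 7·2.8/25.92 = 0.7562.

q_1* = 0.7562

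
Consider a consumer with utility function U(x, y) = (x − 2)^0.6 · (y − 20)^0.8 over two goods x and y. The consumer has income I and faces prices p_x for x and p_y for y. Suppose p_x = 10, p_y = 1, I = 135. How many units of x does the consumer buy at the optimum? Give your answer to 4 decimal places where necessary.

MRS = (3/4)·(y−20)/(x−2). Tangency with p_x/p_y gives y−20 = (4/3)·(p_x/p_y)·(x−2).
Substituting into the budget: x* = 2 + 3/7·(I − 2·p_x − 20·p_y)/p_x, and y* = 20 + 4/7·(…)/p_y.
Discretionary income = 135 − 2·10 − 20·1 = 95; x* = 2 + 3/7·95/10 = 6.0714.

x* = 6.0714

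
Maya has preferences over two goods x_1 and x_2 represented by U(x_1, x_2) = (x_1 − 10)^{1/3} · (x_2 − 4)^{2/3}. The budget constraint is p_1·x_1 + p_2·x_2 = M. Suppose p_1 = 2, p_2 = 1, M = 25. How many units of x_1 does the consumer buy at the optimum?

x_1* = 10.1667

Substituting into the budget: x_1* = 10 + 1/3·(M − 10·p_1 − 4·p_2)/p_1, and x_2* = 4 + 2/3·(…)/p_2.
Discretionary income = 25 − 10·2 − 4·1 = 1; x_1* = 10 + 1/3·1/2 = 10.1667.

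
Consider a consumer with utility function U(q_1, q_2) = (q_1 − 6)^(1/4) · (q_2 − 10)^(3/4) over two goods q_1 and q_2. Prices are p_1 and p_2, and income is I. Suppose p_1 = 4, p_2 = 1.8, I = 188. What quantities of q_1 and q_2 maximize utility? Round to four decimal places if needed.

q_1* = 15.125, q_2* = 70.8333

Let q_1' = q_1−6, q_2' = q_2−10. MRS = (1/3)·q_2'/q_1' = p_1/p_2.
Substituting into the budget: q_1* = 6 + 0.25·(I − 6·p_1 − 10·p_2)/p_1, and q_2* = 10 + 0.75·(…)/p_2.
Discretionary income = 188 − 6·4 − 10·1.8 = 146; q_1* = 6 + 0.25·146/4 = 15.125; q_2* = 10 + 0.75·146/1.8 = 70.8333.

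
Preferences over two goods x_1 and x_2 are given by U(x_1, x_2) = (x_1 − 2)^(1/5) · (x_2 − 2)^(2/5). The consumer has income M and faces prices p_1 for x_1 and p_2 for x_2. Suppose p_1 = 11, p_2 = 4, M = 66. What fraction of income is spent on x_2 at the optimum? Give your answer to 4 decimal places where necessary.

Let x_1' = x_1−2, x_2' = x_2−2. MRS = (1/2)·x_2'/x_1' = p_1/p_2.
After buying the subsistence bundle (2, 2), a share 1/3 of the remaining income goes to x_1: x_1* = 2 + 1/3·(M − 2p_1 − 2p_2)/p_1.
Discretionary income = 66 − 2·11 − 2·4 = 36; x_1* = 2 + 1/3·36/11 = 3.0909; x_2* = 2 + 2/3·36/4 = 8.
Expenditure on x_2: 4·8 = 32; share = 0.4848.

share on x_2 = 0.4848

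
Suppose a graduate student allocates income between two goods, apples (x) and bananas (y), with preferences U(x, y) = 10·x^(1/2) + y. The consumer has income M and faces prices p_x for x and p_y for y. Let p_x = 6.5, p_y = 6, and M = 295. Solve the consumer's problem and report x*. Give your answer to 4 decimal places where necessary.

x* = 21.3018

Plugging in: x* = (5·6/6.5)² = 21.3018.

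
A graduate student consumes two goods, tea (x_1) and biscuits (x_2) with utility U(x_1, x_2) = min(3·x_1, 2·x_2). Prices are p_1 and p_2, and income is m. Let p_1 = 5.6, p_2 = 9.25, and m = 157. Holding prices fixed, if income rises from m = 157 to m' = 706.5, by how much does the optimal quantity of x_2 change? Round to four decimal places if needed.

Leontief preferences: the optimum is at the kink where x_1/2 = x_2/3, i.e. x_2 = (3/2)·x_1.
Budget: p_1·x_1 + p_2·(3/2)·x_1 = m, so (2·p_1 + 3·p_2)·x_1 = 2·m.
Demand: x_1*(p_1,p_2,m) = 2·m/(2·p_1 + 3·p_2), x_2* = 3·m/(2·p_1 + 3·p_2).
Here 2·5.6 + 3·9.25 = 38.95, giving x_2* = 12.0924.
At m' = 706.5: x_2* = 54.4159. Change: 54.4159 − 12.0924 = 42.3235.

Δx_2* = 42.3235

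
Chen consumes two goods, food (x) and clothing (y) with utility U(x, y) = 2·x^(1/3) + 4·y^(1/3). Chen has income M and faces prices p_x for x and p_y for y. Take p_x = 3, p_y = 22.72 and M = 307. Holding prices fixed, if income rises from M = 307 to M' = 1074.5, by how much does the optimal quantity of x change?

MRS = MU_x/MU_y = (1/2)·(y/x)^(2/3). Set equal to p_x/p_y.
Solve for the ratio: y/x = [2·p_x/p_y]^(1.5).
With the ratio pinned down, the budget gives x* = M/(p_x + p_y·(y/x)) and y* = (y/x)·x*.
Numerically y/x = 0.135711, so x* = 307/(3 + 22.72·0.135711) = 50.4656.
At M' = 1074.5: x* = 176.6297. Change: 176.6297 − 50.4656 = 126.1641.

Δx* = 126.1641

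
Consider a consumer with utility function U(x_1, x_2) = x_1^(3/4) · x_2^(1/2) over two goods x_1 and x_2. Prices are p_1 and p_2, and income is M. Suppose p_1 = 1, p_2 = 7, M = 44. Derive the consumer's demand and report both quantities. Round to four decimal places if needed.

x_1* = 26.4, x_2* = 2.5143

Tangency: MRS = (3/2)·x_2/x_1 = p_1/p_2.
So 0.75·p_2·x_2 = 0.5·p_1·x_1; combined with the budget, a share 0.6 of income goes to x_1.
Demand: x_1*(p_1,p_2,M) = 0.6·M/p_1 and x_2* = 0.4·M/p_2.
At p_1=1, p_2=7, M=44: x_1* = 0.6·44/1 = 26.4, x_2* = 2.5143.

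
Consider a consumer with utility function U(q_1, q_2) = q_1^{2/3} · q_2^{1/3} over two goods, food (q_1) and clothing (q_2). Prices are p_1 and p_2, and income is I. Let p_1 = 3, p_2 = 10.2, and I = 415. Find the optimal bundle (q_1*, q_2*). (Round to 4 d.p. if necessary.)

q_1* = 92.2222, q_2* = 13.5621

MU_q_1/MU_q_2 = (2/3·q_2)/(1/3·q_1); tangency sets this equal to p_1/p_2.
Rearranging, p_2·q_2 = (1/2)·p_1·q_1. Substituting into the budget gives p_1·q_1·(1 + (1/2)) = I.
Demand: q_1*(p_1,p_2,I) = 2/3·I/p_1 and q_2* = 1/3·I/p_2.
At p_1=3, p_2=10.2, I=415: q_1* = 2/3·415/3 = 92.2222, q_2* = 13.5621.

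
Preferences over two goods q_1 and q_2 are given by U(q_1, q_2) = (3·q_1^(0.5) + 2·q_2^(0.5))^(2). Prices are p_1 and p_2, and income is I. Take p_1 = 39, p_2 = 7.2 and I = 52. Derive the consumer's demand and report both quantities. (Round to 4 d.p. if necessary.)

q_1* = 0.3913, q_2* = 5.1027

With the ratio pinned down, the budget gives q_1* = I/(p_1 + p_2·(q_2/q_1)) and q_2* = (q_2/q_1)·q_1*.
Numerically q_2/q_1 = 13.040123, so q_1* = 52/(39 + 7.2·13.040123) = 0.3913 and q_2* = 13.040123·0.3913 = 5.1027.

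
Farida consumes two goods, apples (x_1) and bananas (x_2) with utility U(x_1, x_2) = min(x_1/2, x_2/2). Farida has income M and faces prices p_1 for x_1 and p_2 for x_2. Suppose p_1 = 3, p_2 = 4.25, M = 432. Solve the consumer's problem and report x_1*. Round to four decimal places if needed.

x_1* = 59.5862

With perfect complements, no substitution: consume in ratio x_1:x_2 = 2:2.
Budget: p_1·x_1 + p_2·x_1 = M, so (2·p_1 + 2·p_2)·x_1 = 2·M.
Demand: x_1*(p_1,p_2,M) = 2·M/(2·p_1 + 2·p_2), x_2* = 2·M/(2·p_1 + 2·p_2).
Here 2·3 + 2·4.25 = 14.5, giving x_1* = 59.5862.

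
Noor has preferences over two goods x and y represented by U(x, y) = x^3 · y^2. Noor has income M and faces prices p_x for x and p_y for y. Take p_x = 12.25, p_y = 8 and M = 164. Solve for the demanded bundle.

x* = 8.0327, y* = 8.2

The MRS is (3/2)·y/x. Set MRS = p_x/p_y.
So 3·p_y·y = 2·p_x·x; combined with the budget, a share 0.6 of income goes to x.
Demand: x*(p_x,p_y,M) = 0.6·M/p_x and y* = 0.4·M/p_y.
At p_x=12.25, p_y=8, M=164: x* = 0.6·164/12.25 = 8.0327, y* = 8.2.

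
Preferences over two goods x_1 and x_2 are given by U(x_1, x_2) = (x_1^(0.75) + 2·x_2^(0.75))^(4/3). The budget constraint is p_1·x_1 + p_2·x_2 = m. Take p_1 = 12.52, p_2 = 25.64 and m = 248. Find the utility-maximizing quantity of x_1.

x_1* = 6.9191

Numerically x_2/x_1 = 0.909631, so x_1* = 248/(12.52 + 25.64·0.909631) = 6.9191.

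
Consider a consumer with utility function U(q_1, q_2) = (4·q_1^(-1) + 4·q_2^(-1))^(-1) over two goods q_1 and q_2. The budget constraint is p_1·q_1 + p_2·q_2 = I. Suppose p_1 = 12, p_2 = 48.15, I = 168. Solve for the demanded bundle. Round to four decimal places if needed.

q_1* = 4.6618, q_2* = 2.3273

From the CES first-order condition, (q_2/q_1)^(2) = p_1/p_2.
Hence q_2/q_1 = (p_1/p_2)^(1/(2)), i.e. raised to the 0.5 power.
Substitute q_2 = (q_2/q_1)·q_1 into the budget: q_1* = I/(p_1 + p_2·(q_2/q_1)).
Numerically q_2/q_1 = 0.499221, so q_1* = 168/(12 + 48.15·0.499221) = 4.6618 and q_2* = 0.499221·4.6618 = 2.3273.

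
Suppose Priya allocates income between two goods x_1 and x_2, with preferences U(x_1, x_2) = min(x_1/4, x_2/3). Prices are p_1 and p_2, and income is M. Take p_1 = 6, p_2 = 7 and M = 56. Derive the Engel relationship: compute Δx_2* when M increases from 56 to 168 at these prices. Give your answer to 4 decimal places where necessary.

Leontief preferences: the optimum is at the kink where x_1/4 = x_2/3, i.e. x_2 = (3/4)·x_1.
Budget: p_1·x_1 + p_2·(3/4)·x_1 = M, so (4·p_1 + 3·p_2)·x_1 = 4·M.
Demand: x_1*(p_1,p_2,M) = 4·M/(4·p_1 + 3·p_2), x_2* = 3·M/(4·p_1 + 3·p_2).
Here 4·6 + 3·7 = 45, giving x_2* = 3.7333.
At M' = 168: x_2* = 11.2. Change: 11.2 − 3.7333 = 7.4667.

Δx_2* = 7.4667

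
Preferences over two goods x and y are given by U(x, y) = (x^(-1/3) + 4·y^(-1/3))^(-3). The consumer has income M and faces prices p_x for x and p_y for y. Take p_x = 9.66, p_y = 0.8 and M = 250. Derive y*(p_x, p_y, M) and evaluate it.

MU_x ∝ x^(-4/3), MU_y ∝ 4·y^(-4/3), so MRS = (1/4)·(y/x)^(4/3) = p_x/p_y.
Solve for the ratio: y/x = [4·p_x/p_y]^(0.75).
With the ratio pinned down, the budget gives x* = M/(p_x + p_y·(y/x)) and y* = (y/x)·x*.
Numerically y/x = 18.321471, so x* = 250/(9.66 + 0.8·18.321471) = 10.2808 and y* = 18.321471·10.2808 = 188.3594.

y* = 188.3594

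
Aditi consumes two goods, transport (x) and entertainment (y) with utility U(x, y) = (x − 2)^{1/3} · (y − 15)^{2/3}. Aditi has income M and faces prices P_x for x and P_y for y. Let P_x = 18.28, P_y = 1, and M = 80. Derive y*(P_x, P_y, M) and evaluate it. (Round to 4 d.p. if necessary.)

MRS = (1/2)·(y−15)/(x−2). Tangency with P_x/P_y gives y−15 = 2·(P_x/P_y)·(x−2).
Substituting into the budget: x* = 2 + 1/3·(M − 2·P_x − 15·P_y)/P_x, and y* = 15 + 2/3·(…)/P_y.
Discretionary income = 80 − 2·18.28 − 15·1 = 28.44; y* = 15 + 2/3·28.44/1 = 33.96.

y* = 33.96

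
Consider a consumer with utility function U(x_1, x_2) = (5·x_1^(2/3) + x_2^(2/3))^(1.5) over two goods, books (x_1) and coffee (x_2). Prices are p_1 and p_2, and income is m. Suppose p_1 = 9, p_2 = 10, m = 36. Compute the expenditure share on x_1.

share on x_1 = 0.9936

MRS = MU_x_1/MU_x_2 = 5·(x_2/x_1)^(1/3). Set equal to p_1/p_2.
Solve for the ratio: x_2/x_1 = [(1/5)·p_1/p_2]^(3).
With the ratio pinned down, the budget gives x_1* = m/(p_1 + p_2·(x_2/x_1)) and x_2* = (x_2/x_1)·x_1*.
Numerically x_2/x_1 = 0.005832, so x_1* = 36/(9 + 10·0.005832) = 3.9742 and x_2* = 0.005832·3.9742 = 0.0232.
Expenditure on x_1: 9·3.9742 = 35.7682; share = 0.9936.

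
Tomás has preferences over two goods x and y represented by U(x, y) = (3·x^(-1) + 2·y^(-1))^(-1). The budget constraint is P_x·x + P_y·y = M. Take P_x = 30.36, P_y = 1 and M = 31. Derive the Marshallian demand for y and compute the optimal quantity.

MRS = MU_x/MU_y = (3/2)·(y/x)^(2). Set equal to P_x/P_y.
Solve for the ratio: y/x = [(2/3)·P_x/P_y]^(0.5).
Substitute y = (y/x)·x into the budget: x* = M/(P_x + P_y·(y/x)).
Numerically y/x = 4.498889, so x* = 31/(30.36 + 1·4.498889) = 0.8893 and y* = 4.498889·0.8893 = 4.0009.

y* = 4.0009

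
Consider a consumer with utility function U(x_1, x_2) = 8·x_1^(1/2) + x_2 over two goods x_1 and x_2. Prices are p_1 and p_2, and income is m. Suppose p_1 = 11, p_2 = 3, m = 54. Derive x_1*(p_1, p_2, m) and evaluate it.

x_1* = 1.1901

Utility is quasi-linear in x_2; the FOC for x_1 is 4/√x_1 = p_1/p_2.
Thus x_1* = (4·p_2/p_1)² — independent of m — with the rest of income spent on x_2.
Plugging in: x_1* = (4·3/11)² = 1.1901.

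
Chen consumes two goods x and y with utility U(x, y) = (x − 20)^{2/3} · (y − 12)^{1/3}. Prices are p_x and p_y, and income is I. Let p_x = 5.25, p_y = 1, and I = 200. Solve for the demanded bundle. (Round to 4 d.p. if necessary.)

This is Cobb-Douglas in (x−20, y−12): tangency gives 2/3·p_y·(y−12) = 1/3·p_x·(x−20).
After buying the subsistence bundle (20, 12), a share 2/3 of the remaining income goes to x: x* = 20 + 2/3·(I − 20p_x − 12p_y)/p_x.
Discretionary income = 200 − 20·5.25 − 12·1 = 83; x* = 20 + 2/3·83/5.25 = 30.5397; y* = 12 + 1/3·83/1 = 39.6667.

x* = 30.5397, y* = 39.6667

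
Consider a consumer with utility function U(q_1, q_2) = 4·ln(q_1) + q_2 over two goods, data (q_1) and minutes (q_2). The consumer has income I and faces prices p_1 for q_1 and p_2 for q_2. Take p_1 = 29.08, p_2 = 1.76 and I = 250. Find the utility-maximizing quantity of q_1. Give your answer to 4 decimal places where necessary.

q_1* = 0.2421

Set MRS = p_1/p_2: (4/q_1)/1 = p_1/p_2.
So q_1*(p_1,p_2) = 4·p_2/p_1, independent of income; and q_2* = (I − 4·p_2)/p_2.
At the given prices: q_1* = 4·1.76/29.08 = 0.2421.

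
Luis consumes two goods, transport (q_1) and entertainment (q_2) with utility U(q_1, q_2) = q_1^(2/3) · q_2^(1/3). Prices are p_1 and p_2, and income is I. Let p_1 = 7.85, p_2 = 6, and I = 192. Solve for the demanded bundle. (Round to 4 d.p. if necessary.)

q_1* = 16.3057, q_2* = 10.6667

Tangency: MRS = 2·q_2/q_1 = p_1/p_2.
So 2/3·p_2·q_2 = 1/3·p_1·q_1; combined with the budget, a share 2/3 of income goes to q_1.
Demand: q_1*(p_1,p_2,I) = 2/3·I/p_1 and q_2* = 1/3·I/p_2.
At p_1=7.85, p_2=6, I=192: q_1* = 2/3·192/7.85 = 16.3057, q_2* = 10.6667.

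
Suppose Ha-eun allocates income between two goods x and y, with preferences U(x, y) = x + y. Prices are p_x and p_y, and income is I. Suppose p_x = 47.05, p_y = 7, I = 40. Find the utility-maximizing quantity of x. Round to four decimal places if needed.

Perfect substitutes: compare marginal utility per dollar. 1/p_x vs 1/p_y → 0.0213 vs 0.1429.
y gives more utility per dollar, so spend all income on y: y* = I/p_y, x* = 0.
Numerically: x* = 0, y* = 5.7143.

x* = 0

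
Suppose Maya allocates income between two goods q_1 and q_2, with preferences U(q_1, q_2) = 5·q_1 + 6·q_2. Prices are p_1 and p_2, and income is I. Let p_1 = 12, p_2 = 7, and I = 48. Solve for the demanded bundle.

q_2 gives more utility per dollar, so spend all income on q_2: q_2* = I/p_2, q_1* = 0.
Numerically: q_1* = 0, q_2* = 6.8571.

q_1* = 0, q_2* = 6.8571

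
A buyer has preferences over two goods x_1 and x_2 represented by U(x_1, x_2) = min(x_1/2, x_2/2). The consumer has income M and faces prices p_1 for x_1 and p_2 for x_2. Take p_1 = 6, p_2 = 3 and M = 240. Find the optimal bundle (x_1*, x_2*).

x_1* = 26.6667, x_2* = 26.6667

Here 2·6 + 2·3 = 18, giving x_1* = 26.6667 and x_2* = 26.6667.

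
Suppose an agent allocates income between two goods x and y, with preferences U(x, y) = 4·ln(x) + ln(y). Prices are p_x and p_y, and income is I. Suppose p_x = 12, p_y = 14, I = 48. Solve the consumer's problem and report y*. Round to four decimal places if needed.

Tangency: MRS = 4·y/x = p_x/p_y.
So 4·p_y·y = p_x·x; combined with the budget, a share 0.8 of income goes to x.
Demand: x*(p_x,p_y,I) = 0.8·I/p_x and y* = 0.2·I/p_y.
At p_x=12, p_y=14, I=48: y* = 0.2·48/14 = 0.6857.

y* = 0.6857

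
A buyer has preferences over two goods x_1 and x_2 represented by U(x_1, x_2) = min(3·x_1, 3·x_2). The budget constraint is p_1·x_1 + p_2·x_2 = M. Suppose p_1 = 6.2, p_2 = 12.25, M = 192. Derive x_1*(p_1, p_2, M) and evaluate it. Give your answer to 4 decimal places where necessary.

Here 3·6.2 + 3·12.25 = 55.35, giving x_1* = 10.4065.

x_1* = 10.4065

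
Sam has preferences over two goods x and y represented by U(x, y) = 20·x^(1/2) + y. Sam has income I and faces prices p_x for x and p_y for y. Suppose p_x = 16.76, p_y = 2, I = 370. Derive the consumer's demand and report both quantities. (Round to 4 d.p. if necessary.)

x* = 1.424, y* = 173.0668

Set MRS = p_x/p_y: 10·x^(−1/2) = p_x/p_y.
Thus x* = (10·p_y/p_x)² — independent of I — with the rest of income spent on y.
Plugging in: x* = (10·2/16.76)² = 1.424, y* = 173.0668.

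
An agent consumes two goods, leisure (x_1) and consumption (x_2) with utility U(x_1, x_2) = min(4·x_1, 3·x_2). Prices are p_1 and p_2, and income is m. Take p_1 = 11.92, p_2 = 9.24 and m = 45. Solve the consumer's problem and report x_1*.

x_1* = 1.8564

Leontief preferences: the optimum is at the kink where x_1/3 = x_2/4, i.e. x_2 = (4/3)·x_1.
Budget: p_1·x_1 + p_2·(4/3)·x_1 = m, so (3·p_1 + 4·p_2)·x_1 = 3·m.
Demand: x_1*(p_1,p_2,m) = 3·m/(3·p_1 + 4·p_2), x_2* = 4·m/(3·p_1 + 4·p_2).
Here 3·11.92 + 4·9.24 = 72.72, giving x_1* = 1.8564.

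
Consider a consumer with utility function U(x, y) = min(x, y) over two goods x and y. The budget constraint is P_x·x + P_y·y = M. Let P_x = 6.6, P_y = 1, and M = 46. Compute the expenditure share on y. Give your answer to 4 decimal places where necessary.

Leontief preferences: the optimum is at the kink where x/1 = y/1, i.e. y = x.
Budget: P_x·x + P_y·x = M, so (P_x + P_y)·x = M.
Demand: x*(P_x,P_y,M) = M/(P_x + P_y), y* = M/(P_x + P_y).
Here 6.6 + 1 = 7.6, giving x* = 6.0526 and y* = 6.0526.
Expenditure on y: 1·6.0526 = 6.0526; share = 0.1316.

share on y = 0.1316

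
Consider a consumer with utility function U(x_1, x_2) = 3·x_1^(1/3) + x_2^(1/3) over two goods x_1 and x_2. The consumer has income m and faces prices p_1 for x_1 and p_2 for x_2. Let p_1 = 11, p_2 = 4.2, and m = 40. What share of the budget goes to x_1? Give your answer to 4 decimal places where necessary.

MU_x_1 ∝ 3·x_1^(-2/3), MU_x_2 ∝ x_2^(-2/3), so MRS = 3·(x_2/x_1)^(2/3) = p_1/p_2.
Hence x_2/x_1 = ((1/3)·p_1/p_2)^(1/(2/3)), i.e. raised to the 1.5 power.
With the ratio pinned down, the budget gives x_1* = m/(p_1 + p_2·(x_2/x_1)) and x_2* = (x_2/x_1)·x_1*.
Numerically x_2/x_1 = 0.815705, so x_1* = 40/(11 + 4.2·0.815705) = 2.7728 and x_2* = 0.815705·2.7728 = 2.2618.
Expenditure on x_1: 11·2.7728 = 30.5006; share = 0.7625.

share on x_1 = 0.7625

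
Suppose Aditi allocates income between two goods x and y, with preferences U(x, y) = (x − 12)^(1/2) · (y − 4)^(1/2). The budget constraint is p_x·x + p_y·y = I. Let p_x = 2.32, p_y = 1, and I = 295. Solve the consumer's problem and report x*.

x* = 68.7155

Let x' = x−12, y' = y−4. MRS = y'/x' = p_x/p_y.
Substituting into the budget: x* = 12 + 0.5·(I − 12·p_x − 4·p_y)/p_x, and y* = 4 + 0.5·(…)/p_y.
Discretionary income = 295 − 12·2.32 − 4·1 = 263.16; x* = 12 + 0.5·263.16/2.32 = 68.7155.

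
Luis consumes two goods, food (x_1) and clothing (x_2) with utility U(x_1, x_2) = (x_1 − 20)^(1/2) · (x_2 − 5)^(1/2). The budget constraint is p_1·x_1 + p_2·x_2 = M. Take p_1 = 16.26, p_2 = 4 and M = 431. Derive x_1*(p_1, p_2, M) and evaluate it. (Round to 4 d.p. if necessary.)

Substituting into the budget: x_1* = 20 + 0.5·(M − 20·p_1 − 5·p_2)/p_1, and x_2* = 5 + 0.5·(…)/p_2.
Discretionary income = 431 − 20·16.26 − 5·4 = 85.8; x_1* = 20 + 0.5·85.8/16.26 = 22.6384.

x_1* = 22.6384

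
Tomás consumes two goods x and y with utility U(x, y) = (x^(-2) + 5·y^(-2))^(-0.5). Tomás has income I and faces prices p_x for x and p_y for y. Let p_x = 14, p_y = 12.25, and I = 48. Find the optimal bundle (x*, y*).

x* = 1.337, y* = 2.3903

MU_x ∝ x^(-3), MU_y ∝ 5·y^(-3), so MRS = (1/5)·(y/x)^(3) = p_x/p_y.
Solve for the ratio: y/x = [5·p_x/p_y]^(1/3).
Substitute y = (y/x)·x into the budget: x* = I/(p_x + p_y·(y/x)).
Numerically y/x = 1.787807, so x* = 48/(14 + 12.25·1.787807) = 1.337 and y* = 1.787807·1.337 = 2.3903.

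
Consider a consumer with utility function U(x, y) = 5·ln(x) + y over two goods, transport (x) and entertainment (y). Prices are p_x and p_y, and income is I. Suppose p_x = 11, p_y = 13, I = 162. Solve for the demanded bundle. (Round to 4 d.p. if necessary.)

x* = 5.9091, y* = 7.4615

MU_x = 5/x, MU_y = 1. Tangency: 5/x = p_x/p_y.
So x*(p_x,p_y) = 5·p_y/p_x, independent of income; and y* = (I − 5·p_y)/p_y.
At the given prices: x* = 5·13/11 = 5.9091, and y* = 7.4615.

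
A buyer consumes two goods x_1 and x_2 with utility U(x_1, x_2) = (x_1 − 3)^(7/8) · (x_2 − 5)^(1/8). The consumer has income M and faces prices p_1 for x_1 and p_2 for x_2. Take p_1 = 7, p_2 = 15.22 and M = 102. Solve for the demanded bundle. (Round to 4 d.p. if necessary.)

Discretionary income = 102 − 3·7 − 5·15.22 = 4.9; x_1* = 3 + 0.875·4.9/7 = 3.6125; x_2* = 5 + 0.125·4.9/15.22 = 5.0402.

x_1* = 3.6125, x_2* = 5.0402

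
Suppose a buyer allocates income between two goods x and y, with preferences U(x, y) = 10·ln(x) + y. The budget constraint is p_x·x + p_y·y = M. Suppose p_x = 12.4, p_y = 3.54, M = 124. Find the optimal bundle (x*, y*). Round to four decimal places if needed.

x* = 2.8548, y* = 25.0282

MU_x = 10/x, MU_y = 1. Tangency: 10/x = p_x/p_y.
So x*(p_x,p_y) = 10·p_y/p_x, independent of income; and y* = (M − 10·p_y)/p_y.
At the given prices: x* = 10·3.54/12.4 = 2.8548, and y* = 25.0282.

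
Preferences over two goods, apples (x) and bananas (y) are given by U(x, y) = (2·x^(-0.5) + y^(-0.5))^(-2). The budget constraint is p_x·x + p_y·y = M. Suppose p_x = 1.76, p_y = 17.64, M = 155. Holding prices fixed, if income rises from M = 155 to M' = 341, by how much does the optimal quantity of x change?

From the CES first-order condition, 2·(y/x)^(1.5) = p_x/p_y.
Solve for the ratio: y/x = [(1/2)·p_x/p_y]^(2/3).
Substitute y = (y/x)·x into the budget: x* = M/(p_x + p_y·(y/x)).
Numerically y/x = 0.135516, so x* = 155/(1.76 + 17.64·0.135516) = 37.3449.
At M' = 341: x* = 82.1589. Change: 82.1589 − 37.3449 = 44.8139.

Δx* = 44.8139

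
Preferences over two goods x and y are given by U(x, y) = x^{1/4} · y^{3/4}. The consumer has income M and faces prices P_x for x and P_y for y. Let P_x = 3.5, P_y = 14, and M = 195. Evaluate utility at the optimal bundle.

V = 11.2254

MU_x/MU_y = (0.25·y)/(0.75·x); tangency sets this equal to P_x/P_y.
Rearranging, P_y·y = 3·P_x·x. Substituting into the budget gives P_x·x·(1 + 3) = M.
Demand: x*(P_x,P_y,M) = 0.25·M/P_x and y* = 0.75·M/P_y.
At P_x=3.5, P_y=14, M=195: x* = 0.25·195/3.5 = 13.9286, y* = 10.4464.
Utility at the optimum: U(13.9286, 10.4464) = 11.2254.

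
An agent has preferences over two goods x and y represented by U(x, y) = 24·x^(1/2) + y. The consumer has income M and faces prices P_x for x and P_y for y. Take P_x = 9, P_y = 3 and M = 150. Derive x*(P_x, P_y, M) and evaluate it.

Thus x* = (12·P_y/P_x)² — independent of M — with the rest of income spent on y.
Plugging in: x* = (12·3/9)² = 16.

x* = 16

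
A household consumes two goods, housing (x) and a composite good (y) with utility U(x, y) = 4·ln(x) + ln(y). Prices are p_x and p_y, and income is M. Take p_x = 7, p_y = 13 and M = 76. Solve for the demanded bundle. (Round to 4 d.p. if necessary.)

The MRS is 4·y/x. Set MRS = p_x/p_y.
Rearranging, p_y·y = (1/4)·p_x·x. Substituting into the budget gives p_x·x·(1 + (1/4)) = M.
Demand: x*(p_x,p_y,M) = 0.8·M/p_x and y* = 0.2·M/p_y.
At p_x=7, p_y=13, M=76: x* = 0.8·76/7 = 8.6857, y* = 1.1692.

x* = 8.6857, y* = 1.1692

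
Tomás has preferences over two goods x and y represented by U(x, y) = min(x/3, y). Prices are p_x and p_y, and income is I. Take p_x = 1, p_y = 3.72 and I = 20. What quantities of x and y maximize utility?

Demand: x*(p_x,p_y,I) = 3·I/(3·p_x + p_y), y* = I/(3·p_x + p_y).
Here 3·1 + 3.72 = 6.72, giving x* = 8.9286 and y* = 2.9762.

x* = 8.9286, y* = 2.9762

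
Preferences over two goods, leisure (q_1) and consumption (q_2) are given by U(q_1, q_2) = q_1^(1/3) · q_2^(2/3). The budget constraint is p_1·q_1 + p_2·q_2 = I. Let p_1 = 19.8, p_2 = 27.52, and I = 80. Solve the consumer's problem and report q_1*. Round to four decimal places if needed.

q_1* = 1.3468

MU_q_1/MU_q_2 = (1/3·q_2)/(2/3·q_1); tangency sets this equal to p_1/p_2.
So 1/3·p_2·q_2 = 2/3·p_1·q_1; combined with the budget, a share 1/3 of income goes to q_1.
Demand: q_1*(p_1,p_2,I) = 1/3·I/p_1 and q_2* = 2/3·I/p_2.
At p_1=19.8, p_2=27.52, I=80: q_1* = 1/3·80/19.8 = 1.3468.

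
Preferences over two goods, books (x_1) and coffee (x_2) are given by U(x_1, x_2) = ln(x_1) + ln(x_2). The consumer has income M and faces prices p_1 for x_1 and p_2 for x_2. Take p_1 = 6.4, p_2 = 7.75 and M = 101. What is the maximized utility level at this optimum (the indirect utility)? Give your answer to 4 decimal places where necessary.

V = 3.94

MU_x_1/MU_x_2 = (x_2)/(x_1); tangency sets this equal to p_1/p_2.
Rearranging, p_2·x_2 = p_1·x_1. Substituting into the budget gives p_1·x_1·(1 + 1) = M.
Demand: x_1*(p_1,p_2,M) = 0.5·M/p_1 and x_2* = 0.5·M/p_2.
At p_1=6.4, p_2=7.75, M=101: x_1* = 0.5·101/6.4 = 7.8906, x_2* = 6.5161.
Utility at the optimum: U(7.8906, 6.5161) = 3.94.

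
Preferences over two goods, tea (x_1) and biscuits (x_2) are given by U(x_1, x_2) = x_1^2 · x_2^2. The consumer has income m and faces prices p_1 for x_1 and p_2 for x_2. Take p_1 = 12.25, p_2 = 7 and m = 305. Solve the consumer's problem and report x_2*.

Tangency: MRS = x_2/x_1 = p_1/p_2.
So 2·p_2·x_2 = 2·p_1·x_1; combined with the budget, a share 0.5 of income goes to x_1.
Demand: x_1*(p_1,p_2,m) = 0.5·m/p_1 and x_2* = 0.5·m/p_2.
At p_1=12.25, p_2=7, m=305: x_2* = 0.5·305/7 = 21.7857.

x_2* = 21.7857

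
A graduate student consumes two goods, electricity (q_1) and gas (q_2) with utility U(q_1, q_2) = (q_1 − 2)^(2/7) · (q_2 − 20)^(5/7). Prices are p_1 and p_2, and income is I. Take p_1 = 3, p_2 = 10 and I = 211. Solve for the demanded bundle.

q_1* = 2.4762, q_2* = 20.3571

Let q_1' = q_1−2, q_2' = q_2−20. MRS = (2/5)·q_2'/q_1' = p_1/p_2.
Substituting into the budget: q_1* = 2 + 2/7·(I − 2·p_1 − 20·p_2)/p_1, and q_2* = 20 + 5/7·(…)/p_2.
Discretionary income = 211 − 2·3 − 20·10 = 5; q_1* = 2 + 2/7·5/3 = 2.4762; q_2* = 20 + 5/7·5/10 = 20.3571.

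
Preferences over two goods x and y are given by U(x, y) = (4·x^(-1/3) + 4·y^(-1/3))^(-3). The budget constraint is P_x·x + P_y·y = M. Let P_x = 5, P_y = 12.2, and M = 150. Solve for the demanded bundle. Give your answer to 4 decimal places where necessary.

x* = 13.3344, y* = 6.8302

Substitute y = (y/x)·x into the budget: x* = M/(P_x + P_y·(y/x)).
Numerically y/x = 0.512221, so x* = 150/(5 + 12.2·0.512221) = 13.3344 and y* = 0.512221·13.3344 = 6.8302.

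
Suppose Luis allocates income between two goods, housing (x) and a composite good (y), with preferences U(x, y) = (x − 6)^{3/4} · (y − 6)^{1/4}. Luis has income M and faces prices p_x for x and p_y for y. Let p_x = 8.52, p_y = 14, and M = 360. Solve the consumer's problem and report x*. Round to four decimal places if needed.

x* = 25.7958

Substituting into the budget: x* = 6 + 0.75·(M − 6·p_x − 6·p_y)/p_x, and y* = 6 + 0.25·(…)/p_y.
Discretionary income = 360 − 6·8.52 − 6·14 = 224.88; x* = 6 + 0.75·224.88/8.52 = 25.7958.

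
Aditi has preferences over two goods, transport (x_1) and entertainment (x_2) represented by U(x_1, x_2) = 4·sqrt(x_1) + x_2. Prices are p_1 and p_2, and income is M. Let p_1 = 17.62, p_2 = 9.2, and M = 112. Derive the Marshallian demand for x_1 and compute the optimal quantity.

x_1* = 1.0905

Utility is quasi-linear in x_2; the FOC for x_1 is 2/√x_1 = p_1/p_2.
Thus x_1* = (2·p_2/p_1)² — independent of M — with the rest of income spent on x_2.
Plugging in: x_1* = (2·9.2/17.62)² = 1.0905.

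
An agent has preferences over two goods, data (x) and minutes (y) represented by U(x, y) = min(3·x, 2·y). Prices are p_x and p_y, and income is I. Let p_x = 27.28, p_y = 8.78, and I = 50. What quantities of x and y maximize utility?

Leontief preferences: the optimum is at the kink where x/2 = y/3, i.e. y = (3/2)·x.
Budget: p_x·x + p_y·(3/2)·x = I, so (2·p_x + 3·p_y)·x = 2·I.
Demand: x*(p_x,p_y,I) = 2·I/(2·p_x + 3·p_y), y* = 3·I/(2·p_x + 3·p_y).
Here 2·27.28 + 3·8.78 = 80.9, giving x* = 1.2361 and y* = 1.8541.

x* = 1.2361, y* = 1.8541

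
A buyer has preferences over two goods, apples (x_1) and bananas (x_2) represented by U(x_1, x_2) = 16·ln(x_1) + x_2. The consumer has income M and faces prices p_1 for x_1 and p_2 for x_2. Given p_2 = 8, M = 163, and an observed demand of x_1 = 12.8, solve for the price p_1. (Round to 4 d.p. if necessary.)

p_1 = 10

MU_x_1 = 16/x_1, MU_x_2 = 1. Tangency: 16/x_1 = p_1/p_2.
So x_1*(p_1,p_2) = 16·p_2/p_1, independent of income; and x_2* = (M − 16·p_2)/p_2.
Set x_1* = 12.8 in the demand function and solve for p_1: p_1 = 10.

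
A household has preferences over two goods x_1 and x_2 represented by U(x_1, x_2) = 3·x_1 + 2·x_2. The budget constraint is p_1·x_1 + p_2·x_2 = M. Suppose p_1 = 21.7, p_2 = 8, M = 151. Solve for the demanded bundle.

Linear utility — the consumer picks whichever good has higher MU/price: 3/21.7 = 0.1382 vs 2/8 = 0.25.
x_2 gives more utility per dollar, so spend all income on x_2: x_2* = M/p_2, x_1* = 0.
Numerically: x_1* = 0, x_2* = 18.875.

x_1* = 0, x_2* = 18.875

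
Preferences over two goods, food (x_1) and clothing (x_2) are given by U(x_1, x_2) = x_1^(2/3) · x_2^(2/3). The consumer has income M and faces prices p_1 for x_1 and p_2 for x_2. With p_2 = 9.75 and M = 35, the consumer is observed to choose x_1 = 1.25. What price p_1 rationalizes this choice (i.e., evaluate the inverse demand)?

p_1 = 14

The MRS is x_2/x_1. Set MRS = p_1/p_2.
So 2/3·p_2·x_2 = 2/3·p_1·x_1; combined with the budget, a share 0.5 of income goes to x_1.
Demand: x_1*(p_1,p_2,M) = 0.5·M/p_1 and x_2* = 0.5·M/p_2.
Set x_1* = 1.25 in the demand function and solve for p_1: p_1 = 14.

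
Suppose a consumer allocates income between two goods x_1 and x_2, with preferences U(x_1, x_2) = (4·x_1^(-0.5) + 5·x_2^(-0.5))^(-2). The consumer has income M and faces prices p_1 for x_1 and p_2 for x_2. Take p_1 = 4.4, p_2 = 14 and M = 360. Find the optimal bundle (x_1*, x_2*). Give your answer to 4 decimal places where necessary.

MU_x_1 ∝ 4·x_1^(-1.5), MU_x_2 ∝ 5·x_2^(-1.5), so MRS = (4/5)·(x_2/x_1)^(1.5) = p_1/p_2.
Hence x_2/x_1 = ((5/4)·p_1/p_2)^(1/(1.5)), i.e. raised to the 2/3 power.
With the ratio pinned down, the budget gives x_1* = M/(p_1 + p_2·(x_2/x_1)) and x_2* = (x_2/x_1)·x_1*.
Numerically x_2/x_1 = 0.536401, so x_1* = 360/(4.4 + 14·0.536401) = 30.2277 and x_2* = 0.536401·30.2277 = 16.2142.

x_1* = 30.2277, x_2* = 16.2142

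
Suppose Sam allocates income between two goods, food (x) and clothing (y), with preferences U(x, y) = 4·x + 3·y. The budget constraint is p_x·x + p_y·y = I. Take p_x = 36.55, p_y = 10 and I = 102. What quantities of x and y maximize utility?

Linear utility — the consumer picks whichever good has higher MU/price: 4/36.55 = 0.1094 vs 3/10 = 0.3.
y gives more utility per dollar, so spend all income on y: y* = I/p_y, x* = 0.
Numerically: x* = 0, y* = 10.2.

x* = 0, y* = 10.2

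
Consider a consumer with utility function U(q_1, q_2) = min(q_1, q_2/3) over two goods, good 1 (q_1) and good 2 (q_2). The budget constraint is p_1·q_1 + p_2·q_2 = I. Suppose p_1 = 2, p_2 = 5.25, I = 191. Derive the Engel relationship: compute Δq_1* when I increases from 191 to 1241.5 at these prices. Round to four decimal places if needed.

Δq_1* = 59.1831

Demand: q_1*(p_1,p_2,I) = I/(p_1 + 3·p_2), q_2* = 3·I/(p_1 + 3·p_2).
Here 2 + 3·5.25 = 17.75, giving q_1* = 10.7606.
At I' = 1241.5: q_1* = 69.9437. Change: 69.9437 − 10.7606 = 59.1831.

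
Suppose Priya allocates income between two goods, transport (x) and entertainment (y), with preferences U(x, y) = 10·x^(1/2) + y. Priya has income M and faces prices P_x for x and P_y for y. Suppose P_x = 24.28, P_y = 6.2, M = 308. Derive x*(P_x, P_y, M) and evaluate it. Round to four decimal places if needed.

x* = 1.6301

MU_x = 5/√x, MU_y = 1. Tangency: 5/√x = P_x/P_y.
Thus x* = (5·P_y/P_x)² — independent of M — with the rest of income spent on y.
Plugging in: x* = (5·6.2/24.28)² = 1.6301.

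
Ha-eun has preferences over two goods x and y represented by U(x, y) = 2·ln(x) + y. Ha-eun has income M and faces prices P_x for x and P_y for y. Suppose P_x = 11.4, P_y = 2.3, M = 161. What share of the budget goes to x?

Set MRS = P_x/P_y: (2/x)/1 = P_x/P_y.
So x*(P_x,P_y) = 2·P_y/P_x, independent of income; and y* = (M − 2·P_y)/P_y.
At the given prices: x* = 2·2.3/11.4 = 0.4035, and y* = 68.
Expenditure on x: 11.4·0.4035 = 4.6; share = 0.0286.

share on x = 0.0286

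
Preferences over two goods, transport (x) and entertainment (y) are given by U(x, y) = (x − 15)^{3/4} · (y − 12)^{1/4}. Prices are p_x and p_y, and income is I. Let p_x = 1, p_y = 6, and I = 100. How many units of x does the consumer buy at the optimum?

Let x' = x−15, y' = y−12. MRS = 3·y'/x' = p_x/p_y.
After buying the subsistence bundle (15, 12), a share 0.75 of the remaining income goes to x: x* = 15 + 0.75·(I − 15p_x − 12p_y)/p_x.
Discretionary income = 100 − 15·1 − 12·6 = 13; x* = 15 + 0.75·13/1 = 24.75.

x* = 24.75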